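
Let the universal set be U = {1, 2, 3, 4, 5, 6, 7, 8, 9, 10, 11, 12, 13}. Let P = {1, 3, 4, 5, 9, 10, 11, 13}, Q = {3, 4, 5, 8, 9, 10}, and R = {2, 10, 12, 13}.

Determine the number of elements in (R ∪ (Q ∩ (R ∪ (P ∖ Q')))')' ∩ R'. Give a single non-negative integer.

Q' = {1, 2, 6, 7, 11, 12, 13}
P ∖ Q' = {3, 4, 5, 9, 10}
R ∪ (P ∖ Q') = {2, 3, 4, 5, 9, 10, 12, 13}
Q ∩ (R ∪ (P ∖ Q')) = {3, 4, 5, 9, 10}
(Q ∩ (R ∪ (P ∖ Q')))' = {1, 2, 6, 7, 8, 11, 12, 13}
R ∪ (Q ∩ (R ∪ (P ∖ Q')))' = {1, 2, 6, 7, 8, 10, 11, 12, 13}
(R ∪ (Q ∩ (R ∪ (P ∖ Q')))')' = {3, 4, 5, 9}
R' = {1, 3, 4, 5, 6, 7, 8, 9, 11}
(R ∪ (Q ∩ (R ∪ (P ∖ Q')))')' ∩ R' = {3, 4, 5, 9}
|(R ∪ (Q ∩ (R ∪ (P ∖ Q')))')' ∩ R'| = 4

4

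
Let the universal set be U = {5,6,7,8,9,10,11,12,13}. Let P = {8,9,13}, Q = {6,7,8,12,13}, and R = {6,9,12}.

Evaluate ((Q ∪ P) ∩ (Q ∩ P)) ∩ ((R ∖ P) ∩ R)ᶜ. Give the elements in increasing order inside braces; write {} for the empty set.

{8,13}

Q ∪ P = {6,7,8,9,12,13}
Q ∩ P = {8,13}
(Q ∪ P) ∩ (Q ∩ P) = {8,13}
R ∖ P = {6,12}
(R ∖ P) ∩ R = {6,12}
((R ∖ P) ∩ R)ᶜ = {5,7,8,9,10,11,13}
((Q ∪ P) ∩ (Q ∩ P)) ∩ ((R ∖ P) ∩ R)ᶜ = {8,13}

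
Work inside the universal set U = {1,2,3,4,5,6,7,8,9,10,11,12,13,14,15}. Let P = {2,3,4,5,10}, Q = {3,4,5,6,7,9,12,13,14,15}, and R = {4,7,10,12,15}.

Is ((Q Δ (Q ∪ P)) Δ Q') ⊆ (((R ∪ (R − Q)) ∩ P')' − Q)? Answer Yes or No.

Yes

Q ∪ P = {2,3,4,5,6,7,9,10,12,13,14,15}
Q Δ (Q ∪ P) = {2,10}
Q' = {1,2,8,10,11}
(Q Δ (Q ∪ P)) Δ Q' = {1,8,11}
R − Q = {10}
R ∪ (R − Q) = {4,7,10,12,15}
P' = {1,6,7,8,9,11,12,13,14,15}
(R ∪ (R − Q)) ∩ P' = {7,12,15}
((R ∪ (R − Q)) ∩ P')' = {1,2,3,4,5,6,8,9,10,11,13,14}
((R ∪ (R − Q)) ∩ P')' − Q = {1,2,8,10,11}
Every element of {1,8,11} is in {1,2,8,10,11}, so (Q Δ (Q ∪ P)) Δ Q' ⊆ ((R ∪ (R − Q)) ∩ P')' − Q.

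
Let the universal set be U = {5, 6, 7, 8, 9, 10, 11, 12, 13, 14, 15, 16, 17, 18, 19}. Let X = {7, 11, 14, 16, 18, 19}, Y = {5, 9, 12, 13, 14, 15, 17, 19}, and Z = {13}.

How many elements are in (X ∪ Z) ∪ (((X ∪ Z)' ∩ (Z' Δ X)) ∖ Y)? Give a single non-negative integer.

10

X ∪ Z = {7, 11, 13, 14, 16, 18, 19}
(X ∪ Z)' = {5, 6, 8, 9, 10, 12, 15, 17}
Z' = {5, 6, 7, 8, 9, 10, 11, 12, 14, 15, 16, 17, 18, 19}
Z' Δ X = {5, 6, 8, 9, 10, 12, 15, 17}
(X ∪ Z)' ∩ (Z' Δ X) = {5, 6, 8, 9, 10, 12, 15, 17}
((X ∪ Z)' ∩ (Z' Δ X)) ∖ Y = {6, 8, 10}
(X ∪ Z) ∪ (((X ∪ Z)' ∩ (Z' Δ X)) ∖ Y) = {6, 7, 8, 10, 11, 13, 14, 16, 18, 19}
|(X ∪ Z) ∪ (((X ∪ Z)' ∩ (Z' Δ X)) ∖ Y)| = 10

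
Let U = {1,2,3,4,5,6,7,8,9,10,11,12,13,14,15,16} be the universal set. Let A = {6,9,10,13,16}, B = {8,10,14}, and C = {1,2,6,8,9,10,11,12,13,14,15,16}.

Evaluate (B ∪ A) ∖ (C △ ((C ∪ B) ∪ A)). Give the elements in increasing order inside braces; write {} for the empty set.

{6,8,9,10,13,14,16}

B ∪ A = {6,8,9,10,13,14,16}
C ∪ B = {1,2,6,8,9,10,11,12,13,14,15,16}
(C ∪ B) ∪ A = {1,2,6,8,9,10,11,12,13,14,15,16}
C △ ((C ∪ B) ∪ A) = {}
(B ∪ A) ∖ (C △ ((C ∪ B) ∪ A)) = {6,8,9,10,13,14,16}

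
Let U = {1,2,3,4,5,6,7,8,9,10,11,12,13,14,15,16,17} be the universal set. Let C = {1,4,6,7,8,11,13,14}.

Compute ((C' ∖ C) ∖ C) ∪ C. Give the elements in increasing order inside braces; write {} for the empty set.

C' = {2,3,5,9,10,12,15,16,17}
C' ∖ C = {2,3,5,9,10,12,15,16,17}
(C' ∖ C) ∖ C = {2,3,5,9,10,12,15,16,17}
((C' ∖ C) ∖ C) ∪ C = {1,2,3,4,5,6,7,8,9,10,11,12,13,14,15,16,17}

{1,2,3,4,5,6,7,8,9,10,11,12,13,14,15,16,17}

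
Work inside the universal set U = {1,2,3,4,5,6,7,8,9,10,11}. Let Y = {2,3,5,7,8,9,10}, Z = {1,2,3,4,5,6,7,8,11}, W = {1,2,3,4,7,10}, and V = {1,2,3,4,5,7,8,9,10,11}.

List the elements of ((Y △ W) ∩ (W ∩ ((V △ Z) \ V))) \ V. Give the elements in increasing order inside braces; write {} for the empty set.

Y △ W = {1,4,5,8,9}
V △ Z = {6,9,10}
(V △ Z) \ V = {6}
W ∩ ((V △ Z) \ V) = {}
(Y △ W) ∩ (W ∩ ((V △ Z) \ V)) = {}
((Y △ W) ∩ (W ∩ ((V △ Z) \ V))) \ V = {}

{}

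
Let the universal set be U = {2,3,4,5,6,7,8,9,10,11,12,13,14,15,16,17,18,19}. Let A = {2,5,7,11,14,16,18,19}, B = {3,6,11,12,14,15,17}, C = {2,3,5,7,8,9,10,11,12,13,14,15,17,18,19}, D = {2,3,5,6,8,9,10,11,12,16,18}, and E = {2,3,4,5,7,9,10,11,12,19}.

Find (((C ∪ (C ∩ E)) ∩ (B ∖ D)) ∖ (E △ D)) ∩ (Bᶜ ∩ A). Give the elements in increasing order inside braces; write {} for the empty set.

{}

C ∩ E = {2,3,5,7,9,10,11,12,19}
C ∪ (C ∩ E) = {2,3,5,7,8,9,10,11,12,13,14,15,17,18,19}
B ∖ D = {14,15,17}
(C ∪ (C ∩ E)) ∩ (B ∖ D) = {14,15,17}
E △ D = {4,6,7,8,16,18,19}
((C ∪ (C ∩ E)) ∩ (B ∖ D)) ∖ (E △ D) = {14,15,17}
Bᶜ = {2,4,5,7,8,9,10,13,16,18,19}
Bᶜ ∩ A = {2,5,7,16,18,19}
(((C ∪ (C ∩ E)) ∩ (B ∖ D)) ∖ (E △ D)) ∩ (Bᶜ ∩ A) = {}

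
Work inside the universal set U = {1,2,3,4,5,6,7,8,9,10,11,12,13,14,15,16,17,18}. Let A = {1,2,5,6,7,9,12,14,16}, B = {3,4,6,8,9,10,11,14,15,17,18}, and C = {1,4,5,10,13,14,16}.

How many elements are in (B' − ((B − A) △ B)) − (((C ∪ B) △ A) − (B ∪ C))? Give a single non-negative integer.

B' = {1,2,5,7,12,13,16}
B − A = {3,4,8,10,11,15,17,18}
(B − A) △ B = {6,9,14}
B' − ((B − A) △ B) = {1,2,5,7,12,13,16}
C ∪ B = {1,3,4,5,6,8,9,10,11,13,14,15,16,17,18}
(C ∪ B) △ A = {2,3,4,7,8,10,11,12,13,15,17,18}
B ∪ C = {1,3,4,5,6,8,9,10,11,13,14,15,16,17,18}
((C ∪ B) △ A) − (B ∪ C) = {2,7,12}
(B' − ((B − A) △ B)) − (((C ∪ B) △ A) − (B ∪ C)) = {1,5,13,16}
|(B' − ((B − A) △ B)) − (((C ∪ B) △ A) − (B ∪ C))| = 4

4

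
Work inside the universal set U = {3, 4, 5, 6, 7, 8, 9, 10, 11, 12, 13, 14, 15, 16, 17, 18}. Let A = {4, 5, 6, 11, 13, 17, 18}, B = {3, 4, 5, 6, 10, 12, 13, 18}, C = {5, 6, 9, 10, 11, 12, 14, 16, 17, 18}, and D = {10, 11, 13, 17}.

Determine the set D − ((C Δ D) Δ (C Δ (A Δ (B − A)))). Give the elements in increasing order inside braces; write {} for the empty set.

{10, 11, 13, 17}

C Δ D = {5, 6, 9, 12, 13, 14, 16, 18}
B − A = {3, 10, 12}
A Δ (B − A) = {3, 4, 5, 6, 10, 11, 12, 13, 17, 18}
C Δ (A Δ (B − A)) = {3, 4, 9, 13, 14, 16}
(C Δ D) Δ (C Δ (A Δ (B − A))) = {3, 4, 5, 6, 12, 18}
D − ((C Δ D) Δ (C Δ (A Δ (B − A)))) = {10, 11, 13, 17}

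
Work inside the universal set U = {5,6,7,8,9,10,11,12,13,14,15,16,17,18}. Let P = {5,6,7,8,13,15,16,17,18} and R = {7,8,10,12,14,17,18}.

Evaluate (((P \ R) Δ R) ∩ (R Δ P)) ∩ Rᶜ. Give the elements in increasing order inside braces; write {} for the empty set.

P \ R = {5,6,13,15,16}
(P \ R) Δ R = {5,6,7,8,10,12,13,14,15,16,17,18}
R Δ P = {5,6,10,12,13,14,15,16}
((P \ R) Δ R) ∩ (R Δ P) = {5,6,10,12,13,14,15,16}
Rᶜ = {5,6,9,11,13,15,16}
(((P \ R) Δ R) ∩ (R Δ P)) ∩ Rᶜ = {5,6,13,15,16}

{5,6,13,15,16}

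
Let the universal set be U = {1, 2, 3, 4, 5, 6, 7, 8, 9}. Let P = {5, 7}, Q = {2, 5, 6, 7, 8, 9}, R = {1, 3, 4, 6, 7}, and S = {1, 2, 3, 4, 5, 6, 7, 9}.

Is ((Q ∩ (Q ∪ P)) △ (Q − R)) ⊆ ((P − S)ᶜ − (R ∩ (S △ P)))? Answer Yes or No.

Q ∪ P = {2, 5, 6, 7, 8, 9}
Q ∩ (Q ∪ P) = {2, 5, 6, 7, 8, 9}
Q − R = {2, 5, 8, 9}
(Q ∩ (Q ∪ P)) △ (Q − R) = {6, 7}
P − S = {}
(P − S)ᶜ = {1, 2, 3, 4, 5, 6, 7, 8, 9}
S △ P = {1, 2, 3, 4, 6, 9}
R ∩ (S △ P) = {1, 3, 4, 6}
(P − S)ᶜ − (R ∩ (S △ P)) = {2, 5, 7, 8, 9}
6 ∈ (Q ∩ (Q ∪ P)) △ (Q − R) but 6 ∉ (P − S)ᶜ − (R ∩ (S △ P)), so the inclusion fails.

No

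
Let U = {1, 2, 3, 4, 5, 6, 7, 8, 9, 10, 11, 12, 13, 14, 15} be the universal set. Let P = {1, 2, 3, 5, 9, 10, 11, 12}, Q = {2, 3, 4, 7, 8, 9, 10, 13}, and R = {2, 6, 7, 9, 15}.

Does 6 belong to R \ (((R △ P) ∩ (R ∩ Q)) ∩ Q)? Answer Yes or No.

6 ∈ R and 6 ∉ P, so 6 ∈ R △ P
6 ∈ R and 6 ∉ Q, so 6 ∉ R ∩ Q
6 ∈ (R △ P) and 6 ∉ (R ∩ Q), so 6 ∉ (R △ P) ∩ (R ∩ Q)
6 ∉ ((R △ P) ∩ (R ∩ Q)) and 6 ∉ Q, so 6 ∉ ((R △ P) ∩ (R ∩ Q)) ∩ Q
6 ∈ R and 6 ∉ (((R △ P) ∩ (R ∩ Q)) ∩ Q), so 6 ∈ R \ (((R △ P) ∩ (R ∩ Q)) ∩ Q)

Yes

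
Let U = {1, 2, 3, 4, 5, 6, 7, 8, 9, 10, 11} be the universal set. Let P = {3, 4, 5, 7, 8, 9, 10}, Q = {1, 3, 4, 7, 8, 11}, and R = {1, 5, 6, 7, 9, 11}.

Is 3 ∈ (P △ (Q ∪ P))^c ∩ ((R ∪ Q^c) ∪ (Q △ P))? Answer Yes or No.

No

3 ∈ Q and 3 ∈ P, so 3 ∈ Q ∪ P
3 ∈ P and 3 ∈ (Q ∪ P), so 3 ∉ P △ (Q ∪ P)
3 ∈ (P △ (Q ∪ P))^c since 3 ∉ (P △ (Q ∪ P))
3 ∈ Q, so 3 ∉ Q^c
3 ∉ R and 3 ∉ Q^c, so 3 ∉ R ∪ Q^c
3 ∈ Q and 3 ∈ P, so 3 ∉ Q △ P
3 ∉ (R ∪ Q^c) and 3 ∉ (Q △ P), so 3 ∉ (R ∪ Q^c) ∪ (Q △ P)
3 ∈ (P △ (Q ∪ P))^c and 3 ∉ ((R ∪ Q^c) ∪ (Q △ P)), so 3 ∉ (P △ (Q ∪ P))^c ∩ ((R ∪ Q^c) ∪ (Q △ P))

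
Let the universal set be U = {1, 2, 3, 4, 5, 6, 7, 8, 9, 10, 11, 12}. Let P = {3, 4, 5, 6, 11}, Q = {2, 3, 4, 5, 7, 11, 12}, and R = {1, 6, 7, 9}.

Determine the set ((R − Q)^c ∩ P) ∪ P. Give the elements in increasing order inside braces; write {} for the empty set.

{3, 4, 5, 6, 11}

R − Q = {1, 6, 9}
(R − Q)^c = {2, 3, 4, 5, 7, 8, 10, 11, 12}
(R − Q)^c ∩ P = {3, 4, 5, 11}
((R − Q)^c ∩ P) ∪ P = {3, 4, 5, 6, 11}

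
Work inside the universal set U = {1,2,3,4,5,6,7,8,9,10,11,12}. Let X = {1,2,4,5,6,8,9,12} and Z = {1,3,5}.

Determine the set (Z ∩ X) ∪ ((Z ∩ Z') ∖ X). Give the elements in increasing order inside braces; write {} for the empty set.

{1,5}

Z ∩ X = {1,5}
Z' = {2,4,6,7,8,9,10,11,12}
Z ∩ Z' = {}
(Z ∩ Z') ∖ X = {}
(Z ∩ X) ∪ ((Z ∩ Z') ∖ X) = {1,5}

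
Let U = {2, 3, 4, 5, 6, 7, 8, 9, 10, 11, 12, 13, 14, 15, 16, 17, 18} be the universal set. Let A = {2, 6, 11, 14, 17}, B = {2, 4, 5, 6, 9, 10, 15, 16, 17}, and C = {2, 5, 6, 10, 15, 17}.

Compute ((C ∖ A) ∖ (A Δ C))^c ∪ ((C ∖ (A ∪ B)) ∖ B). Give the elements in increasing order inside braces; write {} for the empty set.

C ∖ A = {5, 10, 15}
A Δ C = {5, 10, 11, 14, 15}
(C ∖ A) ∖ (A Δ C) = {}
((C ∖ A) ∖ (A Δ C))^c = {2, 3, 4, 5, 6, 7, 8, 9, 10, 11, 12, 13, 14, 15, 16, 17, 18}
A ∪ B = {2, 4, 5, 6, 9, 10, 11, 14, 15, 16, 17}
C ∖ (A ∪ B) = {}
(C ∖ (A ∪ B)) ∖ B = {}
((C ∖ A) ∖ (A Δ C))^c ∪ ((C ∖ (A ∪ B)) ∖ B) = {2, 3, 4, 5, 6, 7, 8, 9, 10, 11, 12, 13, 14, 15, 16, 17, 18}

{2, 3, 4, 5, 6, 7, 8, 9, 10, 11, 12, 13, 14, 15, 16, 17, 18}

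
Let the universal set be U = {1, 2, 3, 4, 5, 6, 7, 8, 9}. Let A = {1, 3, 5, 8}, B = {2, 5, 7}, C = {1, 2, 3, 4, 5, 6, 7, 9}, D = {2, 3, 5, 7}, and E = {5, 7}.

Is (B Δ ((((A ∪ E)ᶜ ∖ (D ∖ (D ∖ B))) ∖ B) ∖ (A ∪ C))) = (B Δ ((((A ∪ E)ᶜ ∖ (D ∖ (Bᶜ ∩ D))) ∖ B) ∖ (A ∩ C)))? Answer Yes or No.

A ∪ E = {1, 3, 5, 7, 8}
(A ∪ E)ᶜ = {2, 4, 6, 9}
D ∖ B = {3}
D ∖ (D ∖ B) = {2, 5, 7}
(A ∪ E)ᶜ ∖ (D ∖ (D ∖ B)) = {4, 6, 9}
((A ∪ E)ᶜ ∖ (D ∖ (D ∖ B))) ∖ B = {4, 6, 9}
A ∪ C = {1, 2, 3, 4, 5, 6, 7, 8, 9}
(((A ∪ E)ᶜ ∖ (D ∖ (D ∖ B))) ∖ B) ∖ (A ∪ C) = {}
B Δ ((((A ∪ E)ᶜ ∖ (D ∖ (D ∖ B))) ∖ B) ∖ (A ∪ C)) = {2, 5, 7}
Bᶜ = {1, 3, 4, 6, 8, 9}
Bᶜ ∩ D = {3}
D ∖ (Bᶜ ∩ D) = {2, 5, 7}
(A ∪ E)ᶜ ∖ (D ∖ (Bᶜ ∩ D)) = {4, 6, 9}
((A ∪ E)ᶜ ∖ (D ∖ (Bᶜ ∩ D))) ∖ B = {4, 6, 9}
A ∩ C = {1, 3, 5}
(((A ∪ E)ᶜ ∖ (D ∖ (Bᶜ ∩ D))) ∖ B) ∖ (A ∩ C) = {4, 6, 9}
B Δ ((((A ∪ E)ᶜ ∖ (D ∖ (Bᶜ ∩ D))) ∖ B) ∖ (A ∩ C)) = {2, 4, 5, 6, 7, 9}
4 ∈ B Δ ((((A ∪ E)ᶜ ∖ (D ∖ (Bᶜ ∩ D))) ∖ B) ∖ (A ∩ C)) but 4 ∉ B Δ ((((A ∪ E)ᶜ ∖ (D ∖ (D ∖ B))) ∖ B) ∖ (A ∪ C)), so they differ.

No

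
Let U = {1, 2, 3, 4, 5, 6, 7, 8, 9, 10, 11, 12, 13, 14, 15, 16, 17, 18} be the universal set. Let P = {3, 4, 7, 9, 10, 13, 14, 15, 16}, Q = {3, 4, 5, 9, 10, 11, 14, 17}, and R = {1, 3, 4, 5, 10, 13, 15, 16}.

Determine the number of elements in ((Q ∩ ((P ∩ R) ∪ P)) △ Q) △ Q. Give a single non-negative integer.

5

P ∩ R = {3, 4, 10, 13, 15, 16}
(P ∩ R) ∪ P = {3, 4, 7, 9, 10, 13, 14, 15, 16}
Q ∩ ((P ∩ R) ∪ P) = {3, 4, 9, 10, 14}
(Q ∩ ((P ∩ R) ∪ P)) △ Q = {5, 11, 17}
((Q ∩ ((P ∩ R) ∪ P)) △ Q) △ Q = {3, 4, 9, 10, 14}
|((Q ∩ ((P ∩ R) ∪ P)) △ Q) △ Q| = 5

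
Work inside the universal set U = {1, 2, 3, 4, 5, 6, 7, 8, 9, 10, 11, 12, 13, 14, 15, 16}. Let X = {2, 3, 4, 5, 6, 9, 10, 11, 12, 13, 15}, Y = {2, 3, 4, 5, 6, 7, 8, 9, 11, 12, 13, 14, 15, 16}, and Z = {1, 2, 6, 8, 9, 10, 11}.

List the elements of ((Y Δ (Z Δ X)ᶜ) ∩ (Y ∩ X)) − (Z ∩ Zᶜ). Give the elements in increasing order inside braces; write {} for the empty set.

{3, 4, 5, 12, 13, 15}

Z Δ X = {1, 3, 4, 5, 8, 12, 13, 15}
(Z Δ X)ᶜ = {2, 6, 7, 9, 10, 11, 14, 16}
Y Δ (Z Δ X)ᶜ = {3, 4, 5, 8, 10, 12, 13, 15}
Y ∩ X = {2, 3, 4, 5, 6, 9, 11, 12, 13, 15}
(Y Δ (Z Δ X)ᶜ) ∩ (Y ∩ X) = {3, 4, 5, 12, 13, 15}
Zᶜ = {3, 4, 5, 7, 12, 13, 14, 15, 16}
Z ∩ Zᶜ = {}
((Y Δ (Z Δ X)ᶜ) ∩ (Y ∩ X)) − (Z ∩ Zᶜ) = {3, 4, 5, 12, 13, 15}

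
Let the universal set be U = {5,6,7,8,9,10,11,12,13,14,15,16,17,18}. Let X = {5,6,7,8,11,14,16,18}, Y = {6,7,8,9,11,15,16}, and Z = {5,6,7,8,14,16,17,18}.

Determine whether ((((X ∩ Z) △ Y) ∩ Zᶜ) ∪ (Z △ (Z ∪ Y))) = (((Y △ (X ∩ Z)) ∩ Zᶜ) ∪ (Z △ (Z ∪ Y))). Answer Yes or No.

X ∩ Z = {5,6,7,8,14,16,18}
(X ∩ Z) △ Y = {5,9,11,14,15,18}
Zᶜ = {9,10,11,12,13,15}
((X ∩ Z) △ Y) ∩ Zᶜ = {9,11,15}
Z ∪ Y = {5,6,7,8,9,11,14,15,16,17,18}
Z △ (Z ∪ Y) = {9,11,15}
(((X ∩ Z) △ Y) ∩ Zᶜ) ∪ (Z △ (Z ∪ Y)) = {9,11,15}
Y △ (X ∩ Z) = {5,9,11,14,15,18}
(Y △ (X ∩ Z)) ∩ Zᶜ = {9,11,15}
((Y △ (X ∩ Z)) ∩ Zᶜ) ∪ (Z △ (Z ∪ Y)) = {9,11,15}
Both equal {9,11,15}, so (((X ∩ Z) △ Y) ∩ Zᶜ) ∪ (Z △ (Z ∪ Y)) = ((Y △ (X ∩ Z)) ∩ Zᶜ) ∪ (Z △ (Z ∪ Y)).

Yes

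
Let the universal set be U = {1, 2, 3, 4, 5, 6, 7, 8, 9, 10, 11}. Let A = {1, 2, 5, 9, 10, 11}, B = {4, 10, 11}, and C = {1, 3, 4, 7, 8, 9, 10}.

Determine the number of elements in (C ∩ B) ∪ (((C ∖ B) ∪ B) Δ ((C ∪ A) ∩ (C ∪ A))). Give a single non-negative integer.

4

C ∩ B = {4, 10}
C ∖ B = {1, 3, 7, 8, 9}
(C ∖ B) ∪ B = {1, 3, 4, 7, 8, 9, 10, 11}
C ∪ A = {1, 2, 3, 4, 5, 7, 8, 9, 10, 11}
(C ∪ A) ∩ (C ∪ A) = {1, 2, 3, 4, 5, 7, 8, 9, 10, 11}
((C ∖ B) ∪ B) Δ ((C ∪ A) ∩ (C ∪ A)) = {2, 5}
(C ∩ B) ∪ (((C ∖ B) ∪ B) Δ ((C ∪ A) ∩ (C ∪ A))) = {2, 4, 5, 10}
|(C ∩ B) ∪ (((C ∖ B) ∪ B) Δ ((C ∪ A) ∩ (C ∪ A)))| = 4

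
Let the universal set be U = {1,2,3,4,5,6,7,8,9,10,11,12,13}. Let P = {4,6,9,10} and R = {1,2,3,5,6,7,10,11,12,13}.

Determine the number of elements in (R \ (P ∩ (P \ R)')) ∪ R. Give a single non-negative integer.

P \ R = {4,9}
(P \ R)' = {1,2,3,5,6,7,8,10,11,12,13}
P ∩ (P \ R)' = {6,10}
R \ (P ∩ (P \ R)') = {1,2,3,5,7,11,12,13}
(R \ (P ∩ (P \ R)')) ∪ R = {1,2,3,5,6,7,10,11,12,13}
|(R \ (P ∩ (P \ R)')) ∪ R| = 10

10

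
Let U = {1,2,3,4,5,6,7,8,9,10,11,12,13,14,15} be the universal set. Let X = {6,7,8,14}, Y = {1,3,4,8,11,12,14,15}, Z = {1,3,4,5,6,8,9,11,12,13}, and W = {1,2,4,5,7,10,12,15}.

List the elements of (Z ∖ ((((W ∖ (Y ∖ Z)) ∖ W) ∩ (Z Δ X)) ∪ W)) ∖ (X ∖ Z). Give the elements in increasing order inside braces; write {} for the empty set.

Y ∖ Z = {14,15}
W ∖ (Y ∖ Z) = {1,2,4,5,7,10,12}
(W ∖ (Y ∖ Z)) ∖ W = {}
Z Δ X = {1,3,4,5,7,9,11,12,13,14}
((W ∖ (Y ∖ Z)) ∖ W) ∩ (Z Δ X) = {}
(((W ∖ (Y ∖ Z)) ∖ W) ∩ (Z Δ X)) ∪ W = {1,2,4,5,7,10,12,15}
Z ∖ ((((W ∖ (Y ∖ Z)) ∖ W) ∩ (Z Δ X)) ∪ W) = {3,6,8,9,11,13}
X ∖ Z = {7,14}
(Z ∖ ((((W ∖ (Y ∖ Z)) ∖ W) ∩ (Z Δ X)) ∪ W)) ∖ (X ∖ Z) = {3,6,8,9,11,13}

{3,6,8,9,11,13}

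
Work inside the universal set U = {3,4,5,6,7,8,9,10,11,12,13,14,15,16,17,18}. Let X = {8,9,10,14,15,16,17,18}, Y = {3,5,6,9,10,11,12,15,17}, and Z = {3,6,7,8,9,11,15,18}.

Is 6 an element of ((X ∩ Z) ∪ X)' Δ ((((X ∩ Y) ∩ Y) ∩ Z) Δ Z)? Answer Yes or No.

6 ∉ X and 6 ∈ Z, so 6 ∉ X ∩ Z
6 ∉ (X ∩ Z) and 6 ∉ X, so 6 ∉ (X ∩ Z) ∪ X
6 ∈ ((X ∩ Z) ∪ X)' since 6 ∉ ((X ∩ Z) ∪ X)
6 ∉ X and 6 ∈ Y, so 6 ∉ X ∩ Y
6 ∉ (X ∩ Y) and 6 ∈ Y, so 6 ∉ (X ∩ Y) ∩ Y
6 ∉ ((X ∩ Y) ∩ Y) and 6 ∈ Z, so 6 ∉ ((X ∩ Y) ∩ Y) ∩ Z
6 ∉ (((X ∩ Y) ∩ Y) ∩ Z) and 6 ∈ Z, so 6 ∈ (((X ∩ Y) ∩ Y) ∩ Z) Δ Z
6 ∈ ((X ∩ Z) ∪ X)' and 6 ∈ ((((X ∩ Y) ∩ Y) ∩ Z) Δ Z), so 6 ∉ ((X ∩ Z) ∪ X)' Δ ((((X ∩ Y) ∩ Y) ∩ Z) Δ Z)

No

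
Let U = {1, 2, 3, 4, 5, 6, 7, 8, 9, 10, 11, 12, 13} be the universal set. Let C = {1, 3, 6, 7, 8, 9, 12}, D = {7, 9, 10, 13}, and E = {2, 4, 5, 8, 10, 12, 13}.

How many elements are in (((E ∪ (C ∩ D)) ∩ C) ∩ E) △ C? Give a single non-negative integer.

5

C ∩ D = {7, 9}
E ∪ (C ∩ D) = {2, 4, 5, 7, 8, 9, 10, 12, 13}
(E ∪ (C ∩ D)) ∩ C = {7, 8, 9, 12}
((E ∪ (C ∩ D)) ∩ C) ∩ E = {8, 12}
(((E ∪ (C ∩ D)) ∩ C) ∩ E) △ C = {1, 3, 6, 7, 9}
|(((E ∪ (C ∩ D)) ∩ C) ∩ E) △ C| = 5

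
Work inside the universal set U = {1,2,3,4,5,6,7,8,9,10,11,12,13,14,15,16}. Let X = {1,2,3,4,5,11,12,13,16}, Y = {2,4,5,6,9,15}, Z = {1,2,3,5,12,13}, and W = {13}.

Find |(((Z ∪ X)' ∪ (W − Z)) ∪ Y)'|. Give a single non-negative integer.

Z ∪ X = {1,2,3,4,5,11,12,13,16}
(Z ∪ X)' = {6,7,8,9,10,14,15}
W − Z = {}
(Z ∪ X)' ∪ (W − Z) = {6,7,8,9,10,14,15}
((Z ∪ X)' ∪ (W − Z)) ∪ Y = {2,4,5,6,7,8,9,10,14,15}
(((Z ∪ X)' ∪ (W − Z)) ∪ Y)' = {1,3,11,12,13,16}
|(((Z ∪ X)' ∪ (W − Z)) ∪ Y)'| = 6

6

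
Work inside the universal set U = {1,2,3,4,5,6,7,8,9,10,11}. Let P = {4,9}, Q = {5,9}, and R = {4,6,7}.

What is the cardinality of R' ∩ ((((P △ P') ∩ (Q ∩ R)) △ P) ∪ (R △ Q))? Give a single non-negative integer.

2

R' = {1,2,3,5,8,9,10,11}
P' = {1,2,3,5,6,7,8,10,11}
P △ P' = {1,2,3,4,5,6,7,8,9,10,11}
Q ∩ R = {}
(P △ P') ∩ (Q ∩ R) = {}
((P △ P') ∩ (Q ∩ R)) △ P = {4,9}
R △ Q = {4,5,6,7,9}
(((P △ P') ∩ (Q ∩ R)) △ P) ∪ (R △ Q) = {4,5,6,7,9}
R' ∩ ((((P △ P') ∩ (Q ∩ R)) △ P) ∪ (R △ Q)) = {5,9}
|R' ∩ ((((P △ P') ∩ (Q ∩ R)) △ P) ∪ (R △ Q))| = 2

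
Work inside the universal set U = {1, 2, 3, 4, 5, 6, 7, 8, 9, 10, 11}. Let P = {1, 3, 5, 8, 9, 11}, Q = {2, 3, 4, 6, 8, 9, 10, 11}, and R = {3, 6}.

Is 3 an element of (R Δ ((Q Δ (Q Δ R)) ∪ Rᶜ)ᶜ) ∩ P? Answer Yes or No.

Yes

3 ∈ Q and 3 ∈ R, so 3 ∉ Q Δ R
3 ∈ Q and 3 ∉ (Q Δ R), so 3 ∈ Q Δ (Q Δ R)
3 ∈ R, so 3 ∉ Rᶜ
3 ∈ (Q Δ (Q Δ R)) and 3 ∉ Rᶜ, so 3 ∈ (Q Δ (Q Δ R)) ∪ Rᶜ
3 ∉ ((Q Δ (Q Δ R)) ∪ Rᶜ)ᶜ since 3 ∈ ((Q Δ (Q Δ R)) ∪ Rᶜ)
3 ∈ R and 3 ∉ ((Q Δ (Q Δ R)) ∪ Rᶜ)ᶜ, so 3 ∈ R Δ ((Q Δ (Q Δ R)) ∪ Rᶜ)ᶜ
3 ∈ (R Δ ((Q Δ (Q Δ R)) ∪ Rᶜ)ᶜ) and 3 ∈ P, so 3 ∈ (R Δ ((Q Δ (Q Δ R)) ∪ Rᶜ)ᶜ) ∩ P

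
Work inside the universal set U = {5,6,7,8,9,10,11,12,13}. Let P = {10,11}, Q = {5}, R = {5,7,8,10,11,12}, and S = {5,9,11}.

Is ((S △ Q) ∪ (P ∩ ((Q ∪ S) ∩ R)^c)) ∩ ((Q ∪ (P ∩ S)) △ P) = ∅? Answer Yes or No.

No

S △ Q = {9,11}
Q ∪ S = {5,9,11}
(Q ∪ S) ∩ R = {5,11}
((Q ∪ S) ∩ R)^c = {6,7,8,9,10,12,13}
P ∩ ((Q ∪ S) ∩ R)^c = {10}
(S △ Q) ∪ (P ∩ ((Q ∪ S) ∩ R)^c) = {9,10,11}
P ∩ S = {11}
Q ∪ (P ∩ S) = {5,11}
(Q ∪ (P ∩ S)) △ P = {5,10}
10 lies in both, so they are not disjoint.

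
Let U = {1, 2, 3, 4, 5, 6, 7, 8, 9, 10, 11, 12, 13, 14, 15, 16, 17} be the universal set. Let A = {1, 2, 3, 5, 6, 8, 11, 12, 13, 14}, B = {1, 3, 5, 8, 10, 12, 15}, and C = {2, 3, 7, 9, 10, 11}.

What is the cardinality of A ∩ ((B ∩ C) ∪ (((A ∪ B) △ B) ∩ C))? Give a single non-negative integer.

3

B ∩ C = {3, 10}
A ∪ B = {1, 2, 3, 5, 6, 8, 10, 11, 12, 13, 14, 15}
(A ∪ B) △ B = {2, 6, 11, 13, 14}
((A ∪ B) △ B) ∩ C = {2, 11}
(B ∩ C) ∪ (((A ∪ B) △ B) ∩ C) = {2, 3, 10, 11}
A ∩ ((B ∩ C) ∪ (((A ∪ B) △ B) ∩ C)) = {2, 3, 11}
|A ∩ ((B ∩ C) ∪ (((A ∪ B) △ B) ∩ C))| = 3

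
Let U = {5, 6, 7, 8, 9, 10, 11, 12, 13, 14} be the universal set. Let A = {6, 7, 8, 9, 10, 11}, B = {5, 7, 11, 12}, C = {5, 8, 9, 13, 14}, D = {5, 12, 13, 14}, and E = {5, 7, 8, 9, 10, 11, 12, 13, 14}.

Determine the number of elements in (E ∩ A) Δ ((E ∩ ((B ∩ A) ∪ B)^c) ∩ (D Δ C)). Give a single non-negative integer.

3

E ∩ A = {7, 8, 9, 10, 11}
B ∩ A = {7, 11}
(B ∩ A) ∪ B = {5, 7, 11, 12}
((B ∩ A) ∪ B)^c = {6, 8, 9, 10, 13, 14}
E ∩ ((B ∩ A) ∪ B)^c = {8, 9, 10, 13, 14}
D Δ C = {8, 9, 12}
(E ∩ ((B ∩ A) ∪ B)^c) ∩ (D Δ C) = {8, 9}
(E ∩ A) Δ ((E ∩ ((B ∩ A) ∪ B)^c) ∩ (D Δ C)) = {7, 10, 11}
|(E ∩ A) Δ ((E ∩ ((B ∩ A) ∪ B)^c) ∩ (D Δ C))| = 3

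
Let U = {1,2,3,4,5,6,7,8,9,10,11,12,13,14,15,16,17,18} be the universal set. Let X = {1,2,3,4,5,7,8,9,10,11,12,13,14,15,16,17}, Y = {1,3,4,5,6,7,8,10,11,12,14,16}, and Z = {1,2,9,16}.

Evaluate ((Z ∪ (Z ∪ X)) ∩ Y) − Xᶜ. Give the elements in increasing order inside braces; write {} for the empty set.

{1,3,4,5,7,8,10,11,12,14,16}

Z ∪ X = {1,2,3,4,5,7,8,9,10,11,12,13,14,15,16,17}
Z ∪ (Z ∪ X) = {1,2,3,4,5,7,8,9,10,11,12,13,14,15,16,17}
(Z ∪ (Z ∪ X)) ∩ Y = {1,3,4,5,7,8,10,11,12,14,16}
Xᶜ = {6,18}
((Z ∪ (Z ∪ X)) ∩ Y) − Xᶜ = {1,3,4,5,7,8,10,11,12,14,16}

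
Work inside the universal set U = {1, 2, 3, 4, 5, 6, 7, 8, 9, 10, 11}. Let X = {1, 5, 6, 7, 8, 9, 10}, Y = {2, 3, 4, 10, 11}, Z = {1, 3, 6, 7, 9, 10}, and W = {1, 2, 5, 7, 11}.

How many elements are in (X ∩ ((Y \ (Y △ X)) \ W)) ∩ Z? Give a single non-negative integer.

Y △ X = {1, 2, 3, 4, 5, 6, 7, 8, 9, 11}
Y \ (Y △ X) = {10}
(Y \ (Y △ X)) \ W = {10}
X ∩ ((Y \ (Y △ X)) \ W) = {10}
(X ∩ ((Y \ (Y △ X)) \ W)) ∩ Z = {10}
|(X ∩ ((Y \ (Y △ X)) \ W)) ∩ Z| = 1

1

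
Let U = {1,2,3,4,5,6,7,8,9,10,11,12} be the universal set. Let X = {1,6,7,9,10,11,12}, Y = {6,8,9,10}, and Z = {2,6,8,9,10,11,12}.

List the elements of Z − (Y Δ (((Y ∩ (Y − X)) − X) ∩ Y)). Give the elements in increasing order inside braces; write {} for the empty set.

{2,8,11,12}

Y − X = {8}
Y ∩ (Y − X) = {8}
(Y ∩ (Y − X)) − X = {8}
((Y ∩ (Y − X)) − X) ∩ Y = {8}
Y Δ (((Y ∩ (Y − X)) − X) ∩ Y) = {6,9,10}
Z − (Y Δ (((Y ∩ (Y − X)) − X) ∩ Y)) = {2,8,11,12}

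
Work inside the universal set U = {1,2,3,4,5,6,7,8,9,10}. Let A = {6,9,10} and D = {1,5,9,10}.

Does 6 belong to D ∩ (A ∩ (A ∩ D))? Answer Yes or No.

No

6 ∈ A and 6 ∉ D, so 6 ∉ A ∩ D
6 ∈ A and 6 ∉ (A ∩ D), so 6 ∉ A ∩ (A ∩ D)
6 ∉ D and 6 ∉ (A ∩ (A ∩ D)), so 6 ∉ D ∩ (A ∩ (A ∩ D))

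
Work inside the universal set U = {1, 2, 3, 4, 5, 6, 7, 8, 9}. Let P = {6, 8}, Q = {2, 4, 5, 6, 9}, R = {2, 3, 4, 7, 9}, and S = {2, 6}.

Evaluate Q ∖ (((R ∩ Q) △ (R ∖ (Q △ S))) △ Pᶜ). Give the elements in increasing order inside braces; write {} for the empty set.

R ∩ Q = {2, 4, 9}
Q △ S = {4, 5, 9}
R ∖ (Q △ S) = {2, 3, 7}
(R ∩ Q) △ (R ∖ (Q △ S)) = {3, 4, 7, 9}
Pᶜ = {1, 2, 3, 4, 5, 7, 9}
((R ∩ Q) △ (R ∖ (Q △ S))) △ Pᶜ = {1, 2, 5}
Q ∖ (((R ∩ Q) △ (R ∖ (Q △ S))) △ Pᶜ) = {4, 6, 9}

{4, 6, 9}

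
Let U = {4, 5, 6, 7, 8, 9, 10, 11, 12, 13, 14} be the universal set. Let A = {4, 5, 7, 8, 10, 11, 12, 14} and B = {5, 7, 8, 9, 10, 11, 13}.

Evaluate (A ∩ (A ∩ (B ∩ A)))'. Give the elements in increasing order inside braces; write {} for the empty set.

B ∩ A = {5, 7, 8, 10, 11}
A ∩ (B ∩ A) = {5, 7, 8, 10, 11}
A ∩ (A ∩ (B ∩ A)) = {5, 7, 8, 10, 11}
(A ∩ (A ∩ (B ∩ A)))' = {4, 6, 9, 12, 13, 14}

{4, 6, 9, 12, 13, 14}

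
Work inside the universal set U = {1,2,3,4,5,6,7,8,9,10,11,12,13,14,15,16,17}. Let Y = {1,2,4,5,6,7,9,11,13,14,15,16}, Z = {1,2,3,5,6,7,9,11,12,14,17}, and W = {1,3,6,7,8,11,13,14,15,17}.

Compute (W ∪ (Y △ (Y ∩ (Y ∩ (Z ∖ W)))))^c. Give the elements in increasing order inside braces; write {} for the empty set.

Z ∖ W = {2,5,9,12}
Y ∩ (Z ∖ W) = {2,5,9}
Y ∩ (Y ∩ (Z ∖ W)) = {2,5,9}
Y △ (Y ∩ (Y ∩ (Z ∖ W))) = {1,4,6,7,11,13,14,15,16}
W ∪ (Y △ (Y ∩ (Y ∩ (Z ∖ W)))) = {1,3,4,6,7,8,11,13,14,15,16,17}
(W ∪ (Y △ (Y ∩ (Y ∩ (Z ∖ W)))))^c = {2,5,9,10,12}

{2,5,9,10,12}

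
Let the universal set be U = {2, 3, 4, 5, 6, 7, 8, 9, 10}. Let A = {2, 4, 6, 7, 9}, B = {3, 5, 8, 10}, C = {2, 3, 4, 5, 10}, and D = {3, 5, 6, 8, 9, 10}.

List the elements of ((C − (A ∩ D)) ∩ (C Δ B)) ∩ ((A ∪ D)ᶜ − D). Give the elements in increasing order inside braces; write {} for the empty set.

A ∩ D = {6, 9}
C − (A ∩ D) = {2, 3, 4, 5, 10}
C Δ B = {2, 4, 8}
(C − (A ∩ D)) ∩ (C Δ B) = {2, 4}
A ∪ D = {2, 3, 4, 5, 6, 7, 8, 9, 10}
(A ∪ D)ᶜ = {}
(A ∪ D)ᶜ − D = {}
((C − (A ∩ D)) ∩ (C Δ B)) ∩ ((A ∪ D)ᶜ − D) = {}

{}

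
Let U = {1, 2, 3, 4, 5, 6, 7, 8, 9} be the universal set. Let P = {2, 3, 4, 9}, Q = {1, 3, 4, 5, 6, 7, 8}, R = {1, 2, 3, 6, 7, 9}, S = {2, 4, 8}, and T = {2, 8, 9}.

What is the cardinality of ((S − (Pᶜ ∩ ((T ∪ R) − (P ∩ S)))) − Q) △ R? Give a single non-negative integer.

5

Pᶜ = {1, 5, 6, 7, 8}
T ∪ R = {1, 2, 3, 6, 7, 8, 9}
P ∩ S = {2, 4}
(T ∪ R) − (P ∩ S) = {1, 3, 6, 7, 8, 9}
Pᶜ ∩ ((T ∪ R) − (P ∩ S)) = {1, 6, 7, 8}
S − (Pᶜ ∩ ((T ∪ R) − (P ∩ S))) = {2, 4}
(S − (Pᶜ ∩ ((T ∪ R) − (P ∩ S)))) − Q = {2}
((S − (Pᶜ ∩ ((T ∪ R) − (P ∩ S)))) − Q) △ R = {1, 3, 6, 7, 9}
|((S − (Pᶜ ∩ ((T ∪ R) − (P ∩ S)))) − Q) △ R| = 5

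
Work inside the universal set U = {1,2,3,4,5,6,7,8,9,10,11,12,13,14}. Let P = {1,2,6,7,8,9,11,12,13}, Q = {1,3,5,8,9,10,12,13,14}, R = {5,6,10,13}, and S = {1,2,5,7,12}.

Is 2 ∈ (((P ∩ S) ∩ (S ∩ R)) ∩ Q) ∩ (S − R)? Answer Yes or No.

No

2 ∈ P and 2 ∈ S, so 2 ∈ P ∩ S
2 ∈ S and 2 ∉ R, so 2 ∉ S ∩ R
2 ∈ (P ∩ S) and 2 ∉ (S ∩ R), so 2 ∉ (P ∩ S) ∩ (S ∩ R)
2 ∉ ((P ∩ S) ∩ (S ∩ R)) and 2 ∉ Q, so 2 ∉ ((P ∩ S) ∩ (S ∩ R)) ∩ Q
2 ∈ S and 2 ∉ R, so 2 ∈ S − R
2 ∉ (((P ∩ S) ∩ (S ∩ R)) ∩ Q) and 2 ∈ (S − R), so 2 ∉ (((P ∩ S) ∩ (S ∩ R)) ∩ Q) ∩ (S − R)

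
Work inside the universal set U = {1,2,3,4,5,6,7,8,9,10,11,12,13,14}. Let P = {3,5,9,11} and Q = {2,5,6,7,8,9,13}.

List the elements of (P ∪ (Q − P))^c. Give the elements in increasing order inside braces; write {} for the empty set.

Q − P = {2,6,7,8,13}
P ∪ (Q − P) = {2,3,5,6,7,8,9,11,13}
(P ∪ (Q − P))^c = {1,4,10,12,14}

{1,4,10,12,14}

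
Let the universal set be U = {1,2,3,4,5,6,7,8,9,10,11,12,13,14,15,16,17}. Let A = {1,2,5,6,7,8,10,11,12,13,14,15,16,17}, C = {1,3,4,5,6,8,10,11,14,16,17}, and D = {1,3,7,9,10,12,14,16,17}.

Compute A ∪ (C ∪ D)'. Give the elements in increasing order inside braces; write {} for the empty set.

C ∪ D = {1,3,4,5,6,7,8,9,10,11,12,14,16,17}
(C ∪ D)' = {2,13,15}
A ∪ (C ∪ D)' = {1,2,5,6,7,8,10,11,12,13,14,15,16,17}

{1,2,5,6,7,8,10,11,12,13,14,15,16,17}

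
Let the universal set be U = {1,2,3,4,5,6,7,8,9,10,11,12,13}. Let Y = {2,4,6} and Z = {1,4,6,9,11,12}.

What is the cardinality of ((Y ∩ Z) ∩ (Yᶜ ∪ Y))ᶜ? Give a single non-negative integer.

Y ∩ Z = {4,6}
Yᶜ = {1,3,5,7,8,9,10,11,12,13}
Yᶜ ∪ Y = {1,2,3,4,5,6,7,8,9,10,11,12,13}
(Y ∩ Z) ∩ (Yᶜ ∪ Y) = {4,6}
((Y ∩ Z) ∩ (Yᶜ ∪ Y))ᶜ = {1,2,3,5,7,8,9,10,11,12,13}
|((Y ∩ Z) ∩ (Yᶜ ∪ Y))ᶜ| = 11

11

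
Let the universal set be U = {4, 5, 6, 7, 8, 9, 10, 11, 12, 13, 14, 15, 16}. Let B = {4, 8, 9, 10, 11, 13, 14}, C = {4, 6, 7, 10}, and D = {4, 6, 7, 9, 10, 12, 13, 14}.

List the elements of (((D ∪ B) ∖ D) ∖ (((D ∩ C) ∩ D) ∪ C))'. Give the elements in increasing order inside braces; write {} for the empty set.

{4, 5, 6, 7, 9, 10, 12, 13, 14, 15, 16}

D ∪ B = {4, 6, 7, 8, 9, 10, 11, 12, 13, 14}
(D ∪ B) ∖ D = {8, 11}
D ∩ C = {4, 6, 7, 10}
(D ∩ C) ∩ D = {4, 6, 7, 10}
((D ∩ C) ∩ D) ∪ C = {4, 6, 7, 10}
((D ∪ B) ∖ D) ∖ (((D ∩ C) ∩ D) ∪ C) = {8, 11}
(((D ∪ B) ∖ D) ∖ (((D ∩ C) ∩ D) ∪ C))' = {4, 5, 6, 7, 9, 10, 12, 13, 14, 15, 16}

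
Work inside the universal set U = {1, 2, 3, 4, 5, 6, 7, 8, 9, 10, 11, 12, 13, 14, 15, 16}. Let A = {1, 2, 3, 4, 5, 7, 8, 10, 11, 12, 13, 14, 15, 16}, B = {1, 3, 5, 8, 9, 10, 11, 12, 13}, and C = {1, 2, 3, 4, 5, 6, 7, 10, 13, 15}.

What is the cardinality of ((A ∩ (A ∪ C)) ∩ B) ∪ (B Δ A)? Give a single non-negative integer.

15

A ∪ C = {1, 2, 3, 4, 5, 6, 7, 8, 10, 11, 12, 13, 14, 15, 16}
A ∩ (A ∪ C) = {1, 2, 3, 4, 5, 7, 8, 10, 11, 12, 13, 14, 15, 16}
(A ∩ (A ∪ C)) ∩ B = {1, 3, 5, 8, 10, 11, 12, 13}
B Δ A = {2, 4, 7, 9, 14, 15, 16}
((A ∩ (A ∪ C)) ∩ B) ∪ (B Δ A) = {1, 2, 3, 4, 5, 7, 8, 9, 10, 11, 12, 13, 14, 15, 16}
|((A ∩ (A ∪ C)) ∩ B) ∪ (B Δ A)| = 15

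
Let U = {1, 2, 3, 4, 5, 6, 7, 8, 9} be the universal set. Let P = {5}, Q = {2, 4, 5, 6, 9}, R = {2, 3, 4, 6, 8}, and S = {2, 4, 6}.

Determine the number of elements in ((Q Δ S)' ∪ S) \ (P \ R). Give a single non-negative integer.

Q Δ S = {5, 9}
(Q Δ S)' = {1, 2, 3, 4, 6, 7, 8}
(Q Δ S)' ∪ S = {1, 2, 3, 4, 6, 7, 8}
P \ R = {5}
((Q Δ S)' ∪ S) \ (P \ R) = {1, 2, 3, 4, 6, 7, 8}
|((Q Δ S)' ∪ S) \ (P \ R)| = 7

7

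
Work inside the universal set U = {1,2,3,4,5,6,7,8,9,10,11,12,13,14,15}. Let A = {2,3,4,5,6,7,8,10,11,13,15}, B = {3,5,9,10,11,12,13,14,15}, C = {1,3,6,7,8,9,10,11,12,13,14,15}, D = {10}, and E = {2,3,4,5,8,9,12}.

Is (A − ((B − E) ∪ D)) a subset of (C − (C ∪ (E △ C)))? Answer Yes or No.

No

B − E = {10,11,13,14,15}
(B − E) ∪ D = {10,11,13,14,15}
A − ((B − E) ∪ D) = {2,3,4,5,6,7,8}
E △ C = {1,2,4,5,6,7,10,11,13,14,15}
C ∪ (E △ C) = {1,2,3,4,5,6,7,8,9,10,11,12,13,14,15}
C − (C ∪ (E △ C)) = {}
2 ∈ A − ((B − E) ∪ D) but 2 ∉ C − (C ∪ (E △ C)), so the inclusion fails.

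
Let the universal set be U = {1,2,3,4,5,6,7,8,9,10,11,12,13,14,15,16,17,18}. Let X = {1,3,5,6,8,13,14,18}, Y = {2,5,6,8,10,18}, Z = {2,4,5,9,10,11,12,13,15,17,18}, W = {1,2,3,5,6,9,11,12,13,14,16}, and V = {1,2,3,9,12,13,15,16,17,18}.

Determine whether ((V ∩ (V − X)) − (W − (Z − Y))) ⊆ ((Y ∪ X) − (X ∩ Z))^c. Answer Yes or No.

Yes

V − X = {2,9,12,15,16,17}
V ∩ (V − X) = {2,9,12,15,16,17}
Z − Y = {4,9,11,12,13,15,17}
W − (Z − Y) = {1,2,3,5,6,14,16}
(V ∩ (V − X)) − (W − (Z − Y)) = {9,12,15,17}
Y ∪ X = {1,2,3,5,6,8,10,13,14,18}
X ∩ Z = {5,13,18}
(Y ∪ X) − (X ∩ Z) = {1,2,3,6,8,10,14}
((Y ∪ X) − (X ∩ Z))^c = {4,5,7,9,11,12,13,15,16,17,18}
Every element of {9,12,15,17} is in {4,5,7,9,11,12,13,15,16,17,18}, so (V ∩ (V − X)) − (W − (Z − Y)) ⊆ ((Y ∪ X) − (X ∩ Z))^c.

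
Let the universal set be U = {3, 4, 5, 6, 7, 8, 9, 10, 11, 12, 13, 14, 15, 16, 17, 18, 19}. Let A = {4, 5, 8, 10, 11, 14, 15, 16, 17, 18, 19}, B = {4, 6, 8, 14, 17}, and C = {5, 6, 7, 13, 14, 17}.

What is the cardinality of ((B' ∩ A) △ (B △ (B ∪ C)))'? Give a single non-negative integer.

9

B' = {3, 5, 7, 9, 10, 11, 12, 13, 15, 16, 18, 19}
B' ∩ A = {5, 10, 11, 15, 16, 18, 19}
B ∪ C = {4, 5, 6, 7, 8, 13, 14, 17}
B △ (B ∪ C) = {5, 7, 13}
(B' ∩ A) △ (B △ (B ∪ C)) = {7, 10, 11, 13, 15, 16, 18, 19}
((B' ∩ A) △ (B △ (B ∪ C)))' = {3, 4, 5, 6, 8, 9, 12, 14, 17}
|((B' ∩ A) △ (B △ (B ∪ C)))'| = 9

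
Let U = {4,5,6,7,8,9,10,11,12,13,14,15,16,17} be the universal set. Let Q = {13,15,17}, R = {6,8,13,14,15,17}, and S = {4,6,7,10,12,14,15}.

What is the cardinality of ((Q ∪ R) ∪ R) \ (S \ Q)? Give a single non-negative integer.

Q ∪ R = {6,8,13,14,15,17}
(Q ∪ R) ∪ R = {6,8,13,14,15,17}
S \ Q = {4,6,7,10,12,14}
((Q ∪ R) ∪ R) \ (S \ Q) = {8,13,15,17}
|((Q ∪ R) ∪ R) \ (S \ Q)| = 4

4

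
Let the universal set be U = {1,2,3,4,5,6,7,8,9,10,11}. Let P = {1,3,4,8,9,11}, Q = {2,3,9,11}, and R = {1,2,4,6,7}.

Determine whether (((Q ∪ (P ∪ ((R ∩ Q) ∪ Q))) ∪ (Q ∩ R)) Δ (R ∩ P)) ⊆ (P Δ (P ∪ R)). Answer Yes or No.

No

R ∩ Q = {2}
(R ∩ Q) ∪ Q = {2,3,9,11}
P ∪ ((R ∩ Q) ∪ Q) = {1,2,3,4,8,9,11}
Q ∪ (P ∪ ((R ∩ Q) ∪ Q)) = {1,2,3,4,8,9,11}
Q ∩ R = {2}
(Q ∪ (P ∪ ((R ∩ Q) ∪ Q))) ∪ (Q ∩ R) = {1,2,3,4,8,9,11}
R ∩ P = {1,4}
((Q ∪ (P ∪ ((R ∩ Q) ∪ Q))) ∪ (Q ∩ R)) Δ (R ∩ P) = {2,3,8,9,11}
P ∪ R = {1,2,3,4,6,7,8,9,11}
P Δ (P ∪ R) = {2,6,7}
3 ∈ ((Q ∪ (P ∪ ((R ∩ Q) ∪ Q))) ∪ (Q ∩ R)) Δ (R ∩ P) but 3 ∉ P Δ (P ∪ R), so the inclusion fails.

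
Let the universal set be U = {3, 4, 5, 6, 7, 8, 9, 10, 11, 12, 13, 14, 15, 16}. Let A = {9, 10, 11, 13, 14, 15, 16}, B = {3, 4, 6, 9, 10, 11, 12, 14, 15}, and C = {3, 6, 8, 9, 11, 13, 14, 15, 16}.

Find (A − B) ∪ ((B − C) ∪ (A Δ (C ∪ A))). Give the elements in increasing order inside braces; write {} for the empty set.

{3, 4, 6, 8, 10, 12, 13, 16}

A − B = {13, 16}
B − C = {4, 10, 12}
C ∪ A = {3, 6, 8, 9, 10, 11, 13, 14, 15, 16}
A Δ (C ∪ A) = {3, 6, 8}
(B − C) ∪ (A Δ (C ∪ A)) = {3, 4, 6, 8, 10, 12}
(A − B) ∪ ((B − C) ∪ (A Δ (C ∪ A))) = {3, 4, 6, 8, 10, 12, 13, 16}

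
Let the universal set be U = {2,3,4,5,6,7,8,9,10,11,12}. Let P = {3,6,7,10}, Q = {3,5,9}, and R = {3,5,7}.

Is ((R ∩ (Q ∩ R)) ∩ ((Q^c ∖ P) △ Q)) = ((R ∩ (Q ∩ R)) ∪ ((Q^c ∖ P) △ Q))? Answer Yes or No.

Q ∩ R = {3,5}
R ∩ (Q ∩ R) = {3,5}
Q^c = {2,4,6,7,8,10,11,12}
Q^c ∖ P = {2,4,8,11,12}
(Q^c ∖ P) △ Q = {2,3,4,5,8,9,11,12}
(R ∩ (Q ∩ R)) ∩ ((Q^c ∖ P) △ Q) = {3,5}
(R ∩ (Q ∩ R)) ∪ ((Q^c ∖ P) △ Q) = {2,3,4,5,8,9,11,12}
2 ∈ (R ∩ (Q ∩ R)) ∪ ((Q^c ∖ P) △ Q) but 2 ∉ (R ∩ (Q ∩ R)) ∩ ((Q^c ∖ P) △ Q), so they differ.

No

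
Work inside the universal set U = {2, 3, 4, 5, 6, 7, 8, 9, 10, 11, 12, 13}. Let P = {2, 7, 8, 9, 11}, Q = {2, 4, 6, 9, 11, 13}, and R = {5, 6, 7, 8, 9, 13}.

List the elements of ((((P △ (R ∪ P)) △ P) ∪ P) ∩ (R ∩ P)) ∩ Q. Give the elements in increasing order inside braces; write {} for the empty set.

{9}

R ∪ P = {2, 5, 6, 7, 8, 9, 11, 13}
P △ (R ∪ P) = {5, 6, 13}
(P △ (R ∪ P)) △ P = {2, 5, 6, 7, 8, 9, 11, 13}
((P △ (R ∪ P)) △ P) ∪ P = {2, 5, 6, 7, 8, 9, 11, 13}
R ∩ P = {7, 8, 9}
(((P △ (R ∪ P)) △ P) ∪ P) ∩ (R ∩ P) = {7, 8, 9}
((((P △ (R ∪ P)) △ P) ∪ P) ∩ (R ∩ P)) ∩ Q = {9}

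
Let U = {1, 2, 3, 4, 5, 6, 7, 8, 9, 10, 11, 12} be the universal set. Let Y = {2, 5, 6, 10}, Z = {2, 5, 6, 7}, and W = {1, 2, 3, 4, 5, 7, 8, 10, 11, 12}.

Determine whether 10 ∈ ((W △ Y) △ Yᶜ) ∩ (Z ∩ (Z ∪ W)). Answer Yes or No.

No

10 ∈ W and 10 ∈ Y, so 10 ∉ W △ Y
10 ∈ Y, so 10 ∉ Yᶜ
10 ∉ (W △ Y) and 10 ∉ Yᶜ, so 10 ∉ (W △ Y) △ Yᶜ
10 ∉ Z and 10 ∈ W, so 10 ∈ Z ∪ W
10 ∉ Z and 10 ∈ (Z ∪ W), so 10 ∉ Z ∩ (Z ∪ W)
10 ∉ ((W △ Y) △ Yᶜ) and 10 ∉ (Z ∩ (Z ∪ W)), so 10 ∉ ((W △ Y) △ Yᶜ) ∩ (Z ∩ (Z ∪ W))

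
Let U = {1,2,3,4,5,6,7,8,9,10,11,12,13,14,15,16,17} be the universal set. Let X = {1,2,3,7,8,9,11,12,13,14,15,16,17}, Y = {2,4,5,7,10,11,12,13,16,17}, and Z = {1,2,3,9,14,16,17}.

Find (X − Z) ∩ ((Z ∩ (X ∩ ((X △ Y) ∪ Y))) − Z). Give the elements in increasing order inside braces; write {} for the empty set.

X − Z = {7,8,11,12,13,15}
X △ Y = {1,3,4,5,8,9,10,14,15}
(X △ Y) ∪ Y = {1,2,3,4,5,7,8,9,10,11,12,13,14,15,16,17}
X ∩ ((X △ Y) ∪ Y) = {1,2,3,7,8,9,11,12,13,14,15,16,17}
Z ∩ (X ∩ ((X △ Y) ∪ Y)) = {1,2,3,9,14,16,17}
(Z ∩ (X ∩ ((X △ Y) ∪ Y))) − Z = {}
(X − Z) ∩ ((Z ∩ (X ∩ ((X △ Y) ∪ Y))) − Z) = {}

{}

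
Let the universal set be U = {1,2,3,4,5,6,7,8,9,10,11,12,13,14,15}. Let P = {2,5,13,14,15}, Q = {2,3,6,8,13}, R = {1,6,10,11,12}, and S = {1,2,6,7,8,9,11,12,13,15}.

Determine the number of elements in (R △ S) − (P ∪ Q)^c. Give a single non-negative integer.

R △ S = {2,7,8,9,10,13,15}
P ∪ Q = {2,3,5,6,8,13,14,15}
(P ∪ Q)^c = {1,4,7,9,10,11,12}
(R △ S) − (P ∪ Q)^c = {2,8,13,15}
|(R △ S) − (P ∪ Q)^c| = 4

4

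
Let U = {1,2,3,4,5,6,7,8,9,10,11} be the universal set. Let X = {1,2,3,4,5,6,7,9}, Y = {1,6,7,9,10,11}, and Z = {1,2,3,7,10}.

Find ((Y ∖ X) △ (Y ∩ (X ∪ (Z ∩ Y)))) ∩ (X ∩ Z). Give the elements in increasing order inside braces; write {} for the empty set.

{1,7}

Y ∖ X = {10,11}
Z ∩ Y = {1,7,10}
X ∪ (Z ∩ Y) = {1,2,3,4,5,6,7,9,10}
Y ∩ (X ∪ (Z ∩ Y)) = {1,6,7,9,10}
(Y ∖ X) △ (Y ∩ (X ∪ (Z ∩ Y))) = {1,6,7,9,11}
X ∩ Z = {1,2,3,7}
((Y ∖ X) △ (Y ∩ (X ∪ (Z ∩ Y)))) ∩ (X ∩ Z) = {1,7}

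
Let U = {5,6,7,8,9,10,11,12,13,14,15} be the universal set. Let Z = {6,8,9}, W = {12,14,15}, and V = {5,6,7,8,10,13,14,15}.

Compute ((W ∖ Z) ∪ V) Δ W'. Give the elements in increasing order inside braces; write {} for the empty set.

{9,11,12,14,15}

W ∖ Z = {12,14,15}
(W ∖ Z) ∪ V = {5,6,7,8,10,12,13,14,15}
W' = {5,6,7,8,9,10,11,13}
((W ∖ Z) ∪ V) Δ W' = {9,11,12,14,15}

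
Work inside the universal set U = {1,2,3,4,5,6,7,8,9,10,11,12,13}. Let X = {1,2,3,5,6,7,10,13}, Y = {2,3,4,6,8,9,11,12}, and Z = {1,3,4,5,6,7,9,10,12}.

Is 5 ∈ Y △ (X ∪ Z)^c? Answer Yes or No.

No

5 ∈ X and 5 ∈ Z, so 5 ∈ X ∪ Z
5 ∉ (X ∪ Z)^c since 5 ∈ (X ∪ Z)
5 ∉ Y and 5 ∉ (X ∪ Z)^c, so 5 ∉ Y △ (X ∪ Z)^c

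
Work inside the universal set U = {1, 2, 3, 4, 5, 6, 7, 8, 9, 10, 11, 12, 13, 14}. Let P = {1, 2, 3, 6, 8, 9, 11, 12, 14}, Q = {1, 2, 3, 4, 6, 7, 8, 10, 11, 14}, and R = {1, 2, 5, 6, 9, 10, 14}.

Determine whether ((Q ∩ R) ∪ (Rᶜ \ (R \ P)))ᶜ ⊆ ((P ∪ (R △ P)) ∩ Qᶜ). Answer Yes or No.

Q ∩ R = {1, 2, 6, 10, 14}
Rᶜ = {3, 4, 7, 8, 11, 12, 13}
R \ P = {5, 10}
Rᶜ \ (R \ P) = {3, 4, 7, 8, 11, 12, 13}
(Q ∩ R) ∪ (Rᶜ \ (R \ P)) = {1, 2, 3, 4, 6, 7, 8, 10, 11, 12, 13, 14}
((Q ∩ R) ∪ (Rᶜ \ (R \ P)))ᶜ = {5, 9}
R △ P = {3, 5, 8, 10, 11, 12}
P ∪ (R △ P) = {1, 2, 3, 5, 6, 8, 9, 10, 11, 12, 14}
Qᶜ = {5, 9, 12, 13}
(P ∪ (R △ P)) ∩ Qᶜ = {5, 9, 12}
Every element of {5, 9} is in {5, 9, 12}, so ((Q ∩ R) ∪ (Rᶜ \ (R \ P)))ᶜ ⊆ (P ∪ (R △ P)) ∩ Qᶜ.

Yes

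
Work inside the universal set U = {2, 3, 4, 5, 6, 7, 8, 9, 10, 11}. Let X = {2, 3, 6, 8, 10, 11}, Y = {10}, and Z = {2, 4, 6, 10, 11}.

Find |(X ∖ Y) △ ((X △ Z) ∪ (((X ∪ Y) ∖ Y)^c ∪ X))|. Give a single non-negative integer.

X ∖ Y = {2, 3, 6, 8, 11}
X △ Z = {3, 4, 8}
X ∪ Y = {2, 3, 6, 8, 10, 11}
(X ∪ Y) ∖ Y = {2, 3, 6, 8, 11}
((X ∪ Y) ∖ Y)^c = {4, 5, 7, 9, 10}
((X ∪ Y) ∖ Y)^c ∪ X = {2, 3, 4, 5, 6, 7, 8, 9, 10, 11}
(X △ Z) ∪ (((X ∪ Y) ∖ Y)^c ∪ X) = {2, 3, 4, 5, 6, 7, 8, 9, 10, 11}
(X ∖ Y) △ ((X △ Z) ∪ (((X ∪ Y) ∖ Y)^c ∪ X)) = {4, 5, 7, 9, 10}
|(X ∖ Y) △ ((X △ Z) ∪ (((X ∪ Y) ∖ Y)^c ∪ X))| = 5

5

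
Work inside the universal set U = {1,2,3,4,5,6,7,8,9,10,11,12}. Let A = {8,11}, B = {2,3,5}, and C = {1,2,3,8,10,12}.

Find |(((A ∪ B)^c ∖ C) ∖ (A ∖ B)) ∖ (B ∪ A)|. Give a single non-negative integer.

4

A ∪ B = {2,3,5,8,11}
(A ∪ B)^c = {1,4,6,7,9,10,12}
(A ∪ B)^c ∖ C = {4,6,7,9}
A ∖ B = {8,11}
((A ∪ B)^c ∖ C) ∖ (A ∖ B) = {4,6,7,9}
B ∪ A = {2,3,5,8,11}
(((A ∪ B)^c ∖ C) ∖ (A ∖ B)) ∖ (B ∪ A) = {4,6,7,9}
|(((A ∪ B)^c ∖ C) ∖ (A ∖ B)) ∖ (B ∪ A)| = 4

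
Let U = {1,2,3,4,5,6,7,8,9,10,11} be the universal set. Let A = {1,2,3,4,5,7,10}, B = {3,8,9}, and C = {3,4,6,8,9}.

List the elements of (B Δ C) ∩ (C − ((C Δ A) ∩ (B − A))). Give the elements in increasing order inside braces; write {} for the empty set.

B Δ C = {4,6}
C Δ A = {1,2,5,6,7,8,9,10}
B − A = {8,9}
(C Δ A) ∩ (B − A) = {8,9}
C − ((C Δ A) ∩ (B − A)) = {3,4,6}
(B Δ C) ∩ (C − ((C Δ A) ∩ (B − A))) = {4,6}

{4,6}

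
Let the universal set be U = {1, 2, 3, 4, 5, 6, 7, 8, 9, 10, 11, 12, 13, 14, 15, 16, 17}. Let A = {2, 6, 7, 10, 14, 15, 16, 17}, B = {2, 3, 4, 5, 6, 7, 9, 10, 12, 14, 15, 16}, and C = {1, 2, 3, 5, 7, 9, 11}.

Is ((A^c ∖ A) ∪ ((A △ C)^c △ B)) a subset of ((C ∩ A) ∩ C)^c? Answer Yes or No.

Yes

A^c = {1, 3, 4, 5, 8, 9, 11, 12, 13}
A^c ∖ A = {1, 3, 4, 5, 8, 9, 11, 12, 13}
A △ C = {1, 3, 5, 6, 9, 10, 11, 14, 15, 16, 17}
(A △ C)^c = {2, 4, 7, 8, 12, 13}
(A △ C)^c △ B = {3, 5, 6, 8, 9, 10, 13, 14, 15, 16}
(A^c ∖ A) ∪ ((A △ C)^c △ B) = {1, 3, 4, 5, 6, 8, 9, 10, 11, 12, 13, 14, 15, 16}
C ∩ A = {2, 7}
(C ∩ A) ∩ C = {2, 7}
((C ∩ A) ∩ C)^c = {1, 3, 4, 5, 6, 8, 9, 10, 11, 12, 13, 14, 15, 16, 17}
Every element of {1, 3, 4, 5, 6, 8, 9, 10, 11, 12, 13, 14, 15, 16} is in {1, 3, 4, 5, 6, 8, 9, 10, 11, 12, 13, 14, 15, 16, 17}, so (A^c ∖ A) ∪ ((A △ C)^c △ B) ⊆ ((C ∩ A) ∩ C)^c.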